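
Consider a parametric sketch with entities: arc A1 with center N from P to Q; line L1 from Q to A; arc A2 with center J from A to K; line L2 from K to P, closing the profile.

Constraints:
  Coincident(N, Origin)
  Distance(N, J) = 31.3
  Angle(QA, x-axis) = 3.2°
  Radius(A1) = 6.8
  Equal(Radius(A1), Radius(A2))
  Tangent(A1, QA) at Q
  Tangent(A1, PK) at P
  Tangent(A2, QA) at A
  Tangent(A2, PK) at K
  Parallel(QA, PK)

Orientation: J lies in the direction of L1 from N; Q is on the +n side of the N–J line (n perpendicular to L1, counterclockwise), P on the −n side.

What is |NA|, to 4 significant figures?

32.03

Tangency of A1 to both parallel lines with radius 6.8 puts Q and P at N ± 6.8·n: Q = (-0.3796, 6.789), P = (0.3796, -6.789). Equal radii place A and K the same way about J: A = J + 6.8·n = (30.87, 8.537), K = J − 6.8·n = (31.63, -5.042). Then |NA| = |A − N| = 32.03.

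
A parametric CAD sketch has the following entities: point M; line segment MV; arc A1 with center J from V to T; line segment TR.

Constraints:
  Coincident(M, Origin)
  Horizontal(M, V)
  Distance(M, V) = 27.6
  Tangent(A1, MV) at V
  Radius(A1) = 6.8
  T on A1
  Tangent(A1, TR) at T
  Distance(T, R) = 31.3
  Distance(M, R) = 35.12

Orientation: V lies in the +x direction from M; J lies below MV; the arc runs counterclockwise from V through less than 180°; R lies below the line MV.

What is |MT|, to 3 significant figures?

21.7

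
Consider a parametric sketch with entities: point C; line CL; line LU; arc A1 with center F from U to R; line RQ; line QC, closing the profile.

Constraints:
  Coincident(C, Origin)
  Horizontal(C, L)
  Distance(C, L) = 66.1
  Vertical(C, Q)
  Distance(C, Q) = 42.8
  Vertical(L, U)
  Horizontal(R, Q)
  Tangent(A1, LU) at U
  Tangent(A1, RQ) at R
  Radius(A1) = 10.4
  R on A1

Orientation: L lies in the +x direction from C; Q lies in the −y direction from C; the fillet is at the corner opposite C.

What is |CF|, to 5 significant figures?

64.438

C is at the origin; C and L share the same y with |CL| = 66.1 and L on the +x side, so L = (66.100, 0.0000). C and Q share the same x with |CQ| = 42.8 and Q on the −y side, so Q = (0.0000, -42.800). The virtual corner opposite C is at (66.100, -42.800). A1 meets LU tangentially, so FU is at right angles to LU and since A1 is tangent to RQ there, FR ⟂ RQ, with radius 10.4, so the center F sits 10.4 in from both sides at F = (55.700, -32.400). Then |CF| = |F − C| = 64.438.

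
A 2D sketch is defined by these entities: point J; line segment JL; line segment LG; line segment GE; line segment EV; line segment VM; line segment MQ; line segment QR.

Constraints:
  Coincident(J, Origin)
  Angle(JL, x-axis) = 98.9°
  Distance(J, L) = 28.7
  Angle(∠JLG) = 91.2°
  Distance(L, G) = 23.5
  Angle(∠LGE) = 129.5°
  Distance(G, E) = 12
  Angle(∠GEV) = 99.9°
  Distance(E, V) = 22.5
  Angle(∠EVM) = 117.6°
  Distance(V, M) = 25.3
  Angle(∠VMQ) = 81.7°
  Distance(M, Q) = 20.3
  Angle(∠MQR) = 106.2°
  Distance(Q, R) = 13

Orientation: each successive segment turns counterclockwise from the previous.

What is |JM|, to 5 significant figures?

11.037

J is at the origin; JL runs at 98.9° with length 28.7, so L = (-4.4402, 28.354). ∠JLG = 91.2° gives LG at -172.30° from the x-axis; with |LG| = 23.5, G = (-27.728, 25.206). ∠LGE = 129.5° gives GE at -121.80° from the x-axis; with |GE| = 12.0, E = (-34.052, 15.007). ∠GEV = 99.9° gives EV at -41.700° from the x-axis; with |EV| = 22.5, V = (-17.252, 0.039377). ∠EVM = 117.6° gives VM at 20.700° from the x-axis; with |VM| = 25.3, M = (6.4143, 8.9823). Then |JM| = |M − J| = 11.037.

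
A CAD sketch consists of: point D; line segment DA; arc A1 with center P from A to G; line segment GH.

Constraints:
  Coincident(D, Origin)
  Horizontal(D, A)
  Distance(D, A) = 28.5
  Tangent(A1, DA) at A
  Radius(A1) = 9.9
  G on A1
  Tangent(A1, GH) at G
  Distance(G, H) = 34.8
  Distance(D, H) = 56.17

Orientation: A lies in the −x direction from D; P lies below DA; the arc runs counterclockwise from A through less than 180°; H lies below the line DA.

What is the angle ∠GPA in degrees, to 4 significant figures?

99.66°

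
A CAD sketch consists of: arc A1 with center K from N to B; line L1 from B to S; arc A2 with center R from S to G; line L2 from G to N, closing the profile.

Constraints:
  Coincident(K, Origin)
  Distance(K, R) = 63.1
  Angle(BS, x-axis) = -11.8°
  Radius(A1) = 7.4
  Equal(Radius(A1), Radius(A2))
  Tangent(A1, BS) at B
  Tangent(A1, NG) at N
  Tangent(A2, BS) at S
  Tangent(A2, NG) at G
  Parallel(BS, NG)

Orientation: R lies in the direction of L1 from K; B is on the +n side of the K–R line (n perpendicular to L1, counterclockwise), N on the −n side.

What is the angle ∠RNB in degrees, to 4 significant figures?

83.31°

The slot axis is L1's direction at -11.8°, so u = (cos -11.8°, sin -11.8°) = (0.9789, -0.2045) and n = (−sin -11.8°, cos -11.8°) = (0.2045, 0.9789). K is at the origin and R lies 63.1 along u from K, so R = 63.1·u = (61.77, -12.90). Tangency of A1 to both parallel lines with radius 7.4 puts B and N at K ± 7.4·n: B = (1.513, 7.244), N = (-1.513, -7.244). Then cos ∠RNB = NR·NB / (|NR||NB|), giving 83.31°.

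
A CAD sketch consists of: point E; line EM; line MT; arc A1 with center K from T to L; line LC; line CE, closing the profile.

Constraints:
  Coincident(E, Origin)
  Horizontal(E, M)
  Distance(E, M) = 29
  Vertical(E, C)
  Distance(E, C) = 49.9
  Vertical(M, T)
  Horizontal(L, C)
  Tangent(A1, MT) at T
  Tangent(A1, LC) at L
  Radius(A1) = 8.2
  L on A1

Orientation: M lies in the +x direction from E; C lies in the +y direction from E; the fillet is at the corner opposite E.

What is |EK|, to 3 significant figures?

46.6

E is at the origin; EM is horizontal with |EM| = 29.0 and M on the +x side, so M = (29.0, 0.00). EC is vertical with |EC| = 49.9 and C on the +y side, so C = (0.00, 49.9). The virtual corner opposite E is at (29.0, 49.9). A1 meets MT tangentially, so KT is at right angles to MT and A1 meets LC tangentially, so KL is at right angles to LC, with radius 8.2, so the center K sits 8.2 in from both sides at K = (20.8, 41.7). Then |EK| = |K − E| = 46.6.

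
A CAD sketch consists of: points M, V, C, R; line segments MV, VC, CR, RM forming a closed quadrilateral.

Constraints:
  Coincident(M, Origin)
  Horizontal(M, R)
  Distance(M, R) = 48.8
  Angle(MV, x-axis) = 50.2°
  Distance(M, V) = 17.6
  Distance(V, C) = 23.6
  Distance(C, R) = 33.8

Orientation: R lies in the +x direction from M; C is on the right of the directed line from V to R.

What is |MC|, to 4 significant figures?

18.94

Checks: M = (0.00, 0.00) ✓; |VC| = 23.60 ✓; |CR| = 33.80 ✓.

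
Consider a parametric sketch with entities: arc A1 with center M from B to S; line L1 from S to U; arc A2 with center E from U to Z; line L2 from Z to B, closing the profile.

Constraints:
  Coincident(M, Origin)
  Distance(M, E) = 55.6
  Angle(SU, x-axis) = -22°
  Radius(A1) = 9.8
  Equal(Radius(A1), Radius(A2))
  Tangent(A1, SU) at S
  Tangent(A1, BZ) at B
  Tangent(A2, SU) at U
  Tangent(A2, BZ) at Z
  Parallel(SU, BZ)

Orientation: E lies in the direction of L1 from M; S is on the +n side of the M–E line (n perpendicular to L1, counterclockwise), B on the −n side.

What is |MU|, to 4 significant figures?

56.46

The slot axis is L1's direction at -22.0°, so u = (cos -22.0°, sin -22.0°) = (0.9272, -0.3746) and n = (−sin -22.0°, cos -22.0°) = (0.3746, 0.9272). M is at the origin and E lies 55.6 along u from M, so E = 55.6·u = (51.55, -20.83). Tangency of A1 to both parallel lines with radius 9.8 puts S and B at M ± 9.8·n: S = (3.671, 9.086), B = (-3.671, -9.086). Equal radii place U and Z the same way about E: U = E + 9.8·n = (55.22, -11.74), Z = E − 9.8·n = (47.88, -29.91). Then |MU| = |U − M| = 56.46.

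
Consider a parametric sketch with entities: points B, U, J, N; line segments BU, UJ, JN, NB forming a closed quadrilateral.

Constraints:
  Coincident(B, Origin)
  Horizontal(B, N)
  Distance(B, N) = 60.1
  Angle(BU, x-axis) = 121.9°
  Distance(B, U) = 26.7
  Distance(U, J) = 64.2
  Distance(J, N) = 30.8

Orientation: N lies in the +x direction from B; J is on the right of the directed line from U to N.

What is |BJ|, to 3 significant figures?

39.8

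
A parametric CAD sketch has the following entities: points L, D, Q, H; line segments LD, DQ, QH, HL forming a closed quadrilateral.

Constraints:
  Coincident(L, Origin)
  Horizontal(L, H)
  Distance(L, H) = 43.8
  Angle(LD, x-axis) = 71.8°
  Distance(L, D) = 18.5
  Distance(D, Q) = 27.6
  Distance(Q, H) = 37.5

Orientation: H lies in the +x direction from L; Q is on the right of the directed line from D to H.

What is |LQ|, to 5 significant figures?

12.559

Checks: |DQ| = 27.60 ✓; |QH| = 37.50 ✓.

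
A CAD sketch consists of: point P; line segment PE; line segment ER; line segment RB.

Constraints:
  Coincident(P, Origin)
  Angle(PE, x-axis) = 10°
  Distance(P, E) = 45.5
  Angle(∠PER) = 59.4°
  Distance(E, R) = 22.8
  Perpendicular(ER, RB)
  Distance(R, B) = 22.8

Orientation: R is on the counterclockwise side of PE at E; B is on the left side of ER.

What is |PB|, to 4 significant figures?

16.37

P is at the origin; PE runs at 10.0° with length 45.5, so E = 45.5·(cos 10.0°, sin 10.0°) = (44.81, 7.901). ∠PER = 59.4°, so ER runs at 10.0° + (180° − 59.4°) = 130.6° from the x-axis; with |ER| = 22.8, R = E + 22.8·(cos 130.6°, sin 130.6°) = (29.97, 25.21). The perpendicularity gives RB at right angles to ER; with |RB| = 22.8 on the left of ER, B = R + 22.8·(-0.7593, -0.6508) = (12.66, 10.37). Then |PB| = |B − P| = 16.37.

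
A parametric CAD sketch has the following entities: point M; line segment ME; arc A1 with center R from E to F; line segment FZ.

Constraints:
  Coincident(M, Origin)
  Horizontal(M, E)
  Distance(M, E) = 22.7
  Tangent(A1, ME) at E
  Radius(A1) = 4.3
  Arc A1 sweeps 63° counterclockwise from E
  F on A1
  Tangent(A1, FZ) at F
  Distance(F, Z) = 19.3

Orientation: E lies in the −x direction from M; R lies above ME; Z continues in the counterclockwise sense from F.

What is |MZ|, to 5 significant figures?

22.003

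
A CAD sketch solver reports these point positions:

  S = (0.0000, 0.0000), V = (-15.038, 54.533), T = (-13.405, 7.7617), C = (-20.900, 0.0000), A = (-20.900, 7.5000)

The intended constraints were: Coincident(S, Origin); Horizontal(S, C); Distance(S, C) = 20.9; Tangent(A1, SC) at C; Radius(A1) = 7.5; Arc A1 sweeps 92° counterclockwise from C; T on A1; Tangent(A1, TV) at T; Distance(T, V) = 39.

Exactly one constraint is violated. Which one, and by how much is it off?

Distance(T, V) = 39 — off by 7.80.

S = (0.00, 0.00) ✓; S.y = 0.00, C.y = 0.00 ✓; |SC| = 20.90 ✓; ∠(AC, CS) = 90.00° ✓; |AC| = 7.500 ✓; bearing(A→T) − bearing(A→C) = 92.00° ✓; |AT| = 7.500 ✓; ∠(AT, TV) = 90.00° ✓; |TV| = 46.80 ✗.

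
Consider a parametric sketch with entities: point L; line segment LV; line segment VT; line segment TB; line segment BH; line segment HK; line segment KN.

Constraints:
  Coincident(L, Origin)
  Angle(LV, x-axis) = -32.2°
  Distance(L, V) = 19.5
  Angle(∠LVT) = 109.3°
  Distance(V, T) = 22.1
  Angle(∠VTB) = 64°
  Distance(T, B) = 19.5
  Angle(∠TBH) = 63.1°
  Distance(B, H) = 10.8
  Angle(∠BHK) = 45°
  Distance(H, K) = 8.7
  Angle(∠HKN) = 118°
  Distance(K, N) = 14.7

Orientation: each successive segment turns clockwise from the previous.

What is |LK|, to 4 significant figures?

23.61

∠TBH = 63.1° gives BH at 24.20° from the x-axis; with |BH| = 10.8, H = (6.242, -15.26). ∠BHK = 45.0° gives HK at -110.8° from the x-axis; with |HK| = 8.7, K = (3.153, -23.39). Then |LK| = |K − L| = 23.61.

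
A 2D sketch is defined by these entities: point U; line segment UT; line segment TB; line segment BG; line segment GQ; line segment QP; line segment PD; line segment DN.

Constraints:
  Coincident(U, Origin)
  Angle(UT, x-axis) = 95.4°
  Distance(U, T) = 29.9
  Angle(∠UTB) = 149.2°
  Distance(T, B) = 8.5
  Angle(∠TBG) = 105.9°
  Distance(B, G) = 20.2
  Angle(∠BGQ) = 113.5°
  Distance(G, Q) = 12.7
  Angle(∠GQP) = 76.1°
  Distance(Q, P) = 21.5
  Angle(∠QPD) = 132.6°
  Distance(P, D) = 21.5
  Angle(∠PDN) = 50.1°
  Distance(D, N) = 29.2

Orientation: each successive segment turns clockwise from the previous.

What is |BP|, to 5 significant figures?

15.765

U is at the origin; UT runs at 95.4° with length 29.9, so T = (-2.8138, 29.767). ∠UTB = 149.2° gives TB at 64.600° from the x-axis; with |TB| = 8.5, B = (0.83211, 37.446). ∠TBG = 105.9° gives BG at -9.5000° from the x-axis; with |BG| = 20.2, G = (20.755, 34.112). ∠BGQ = 113.5° gives GQ at -76.000° from the x-axis; with |GQ| = 12.7, Q = (23.827, 21.789). ∠GQP = 76.1° gives QP at -179.90° from the x-axis; with |QP| = 21.5, P = (2.3275, 21.751). Then |BP| = |P − B| = 15.765.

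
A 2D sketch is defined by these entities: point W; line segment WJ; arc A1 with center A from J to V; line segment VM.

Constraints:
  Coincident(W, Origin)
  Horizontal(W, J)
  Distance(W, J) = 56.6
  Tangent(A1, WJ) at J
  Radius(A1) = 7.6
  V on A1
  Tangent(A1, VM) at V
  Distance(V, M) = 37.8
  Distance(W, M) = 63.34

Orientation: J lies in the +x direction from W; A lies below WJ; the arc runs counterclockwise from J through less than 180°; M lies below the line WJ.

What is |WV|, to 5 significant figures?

49.512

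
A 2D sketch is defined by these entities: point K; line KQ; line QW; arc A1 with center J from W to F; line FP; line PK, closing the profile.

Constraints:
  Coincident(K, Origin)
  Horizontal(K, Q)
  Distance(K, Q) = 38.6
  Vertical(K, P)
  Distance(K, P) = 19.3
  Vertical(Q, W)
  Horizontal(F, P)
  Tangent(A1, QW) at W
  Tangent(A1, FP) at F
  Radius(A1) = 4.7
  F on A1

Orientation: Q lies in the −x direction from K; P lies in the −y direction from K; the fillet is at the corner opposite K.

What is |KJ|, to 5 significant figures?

36.910

KP is vertical with |KP| = 19.3 and P on the −y side, so P = (0.0000, -19.300). The virtual corner opposite K is at (-38.600, -19.300). Since A1 is tangent to QW there, JW ⟂ QW and the tangent condition forces JF to be normal to FP, with radius 4.7, so the center J sits 4.7 in from both sides at J = (-33.900, -14.600). Then |KJ| = |J − K| = 36.910.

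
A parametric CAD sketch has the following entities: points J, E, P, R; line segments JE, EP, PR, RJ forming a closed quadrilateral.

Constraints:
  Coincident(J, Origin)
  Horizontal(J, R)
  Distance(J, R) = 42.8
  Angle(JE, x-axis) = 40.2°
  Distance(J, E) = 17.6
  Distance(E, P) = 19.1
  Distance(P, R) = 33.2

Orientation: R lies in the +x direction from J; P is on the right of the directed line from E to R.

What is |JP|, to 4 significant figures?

12.87

J is at the origin; J and R share the same y with |JR| = 42.8 and R in +x, so R = (42.8, 0). JE runs at 40.2° with |JE| = 17.6, so E = (13.44, 11.36). P is determined by |EP| = 19.1 and |PR| = 33.2 together: it lies at the intersection of circle(E, 19.1) and circle(R, 33.2). With |ER| = 31.48, the foot of the radical line on ER is 4.026 from E and the perpendicular offset is √(19.1² − 4.026²) = 18.67. Taking the right-of-ER solution: P = (10.46, -7.506).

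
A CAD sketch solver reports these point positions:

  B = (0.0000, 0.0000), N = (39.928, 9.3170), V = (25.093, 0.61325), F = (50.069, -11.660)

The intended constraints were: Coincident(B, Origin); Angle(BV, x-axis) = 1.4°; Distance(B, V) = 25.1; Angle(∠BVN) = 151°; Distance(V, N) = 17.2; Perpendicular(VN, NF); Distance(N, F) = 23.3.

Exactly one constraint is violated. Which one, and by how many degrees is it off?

Perpendicular(VN, NF) — off by 4.60°.

B = (0.00, 0.00) ✓; BV at 1.400° ✓; |BV| = 25.10 ✓; ∠BVN = 151.0° ✓; |VN| = 17.20 ✓; ∠(VN, NF) = 94.60° ✗; |NF| = 23.30 ✓.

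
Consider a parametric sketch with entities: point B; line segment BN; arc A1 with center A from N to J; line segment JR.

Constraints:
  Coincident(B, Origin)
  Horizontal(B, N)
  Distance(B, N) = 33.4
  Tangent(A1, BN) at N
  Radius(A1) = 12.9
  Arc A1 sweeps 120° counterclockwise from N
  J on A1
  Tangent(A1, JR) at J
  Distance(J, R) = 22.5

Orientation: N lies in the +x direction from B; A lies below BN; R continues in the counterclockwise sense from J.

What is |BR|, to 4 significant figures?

51.27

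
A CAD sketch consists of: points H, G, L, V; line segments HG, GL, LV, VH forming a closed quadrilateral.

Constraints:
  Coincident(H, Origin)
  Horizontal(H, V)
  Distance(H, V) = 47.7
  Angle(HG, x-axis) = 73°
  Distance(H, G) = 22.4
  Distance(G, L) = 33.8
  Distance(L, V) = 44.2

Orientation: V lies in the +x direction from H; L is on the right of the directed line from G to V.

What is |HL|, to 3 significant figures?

13.4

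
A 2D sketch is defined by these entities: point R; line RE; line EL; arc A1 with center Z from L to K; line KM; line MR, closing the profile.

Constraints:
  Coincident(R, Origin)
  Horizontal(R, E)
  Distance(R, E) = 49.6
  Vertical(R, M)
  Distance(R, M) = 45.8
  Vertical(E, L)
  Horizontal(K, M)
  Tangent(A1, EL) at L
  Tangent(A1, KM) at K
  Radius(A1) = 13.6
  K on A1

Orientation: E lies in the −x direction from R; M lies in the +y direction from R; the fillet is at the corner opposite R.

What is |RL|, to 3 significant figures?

59.1

R is at the origin; R and E share the same y with |RE| = 49.6 and E on the −x side, so E = (-49.6, 0.00). RM is vertical with |RM| = 45.8 and M on the +y side, so M = (0.00, 45.8). The virtual corner opposite R is at (-49.6, 45.8). A1 meets EL tangentially, so ZL is at right angles to EL and since A1 is tangent to KM there, ZK ⟂ KM, with radius 13.6, so the center Z sits 13.6 in from both sides at Z = (-36.0, 32.2). That places the tangent points at L = (-49.6, 32.2) on EL and K = (-36.0, 45.8) on KM. Then |RL| = |L − R| = 59.1.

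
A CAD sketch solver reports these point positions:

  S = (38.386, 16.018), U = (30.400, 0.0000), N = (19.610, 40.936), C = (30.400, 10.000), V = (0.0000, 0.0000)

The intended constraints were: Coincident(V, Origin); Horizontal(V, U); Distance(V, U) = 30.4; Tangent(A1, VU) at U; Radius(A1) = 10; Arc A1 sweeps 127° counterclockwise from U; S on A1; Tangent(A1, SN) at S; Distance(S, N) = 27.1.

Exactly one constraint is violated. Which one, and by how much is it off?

Distance(S, N) = 27.1 — off by 4.10.

V = (0.00, 0.00) ✓; V.y = 0.00, U.y = 0.00 ✓; |VU| = 30.40 ✓; ∠(CU, UV) = 90.00° ✓; |CU| = 10.00 ✓; bearing(C→S) − bearing(C→U) = 127.0° ✓; |CS| = 10.00 ✓; ∠(CS, SN) = 90.00° ✓; |SN| = 31.20 ✗.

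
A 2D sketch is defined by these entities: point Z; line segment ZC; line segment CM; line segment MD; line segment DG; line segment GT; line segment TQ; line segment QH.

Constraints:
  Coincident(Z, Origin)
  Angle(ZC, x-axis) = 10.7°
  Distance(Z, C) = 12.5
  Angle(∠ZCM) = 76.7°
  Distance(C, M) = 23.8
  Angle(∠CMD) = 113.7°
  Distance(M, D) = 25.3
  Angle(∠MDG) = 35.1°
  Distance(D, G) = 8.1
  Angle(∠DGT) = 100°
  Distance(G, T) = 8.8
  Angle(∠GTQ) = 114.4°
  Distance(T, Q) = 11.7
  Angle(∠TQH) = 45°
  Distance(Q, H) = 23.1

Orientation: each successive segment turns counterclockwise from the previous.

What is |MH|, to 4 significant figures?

27.47

Z is at the origin; ZC runs at 10.7° with length 12.5, so C = (12.28, 2.321). ∠ZCM = 76.7° gives CM at 114.0° from the x-axis; with |CM| = 23.8, M = (2.602, 24.06). ∠CMD = 113.7° gives MD at -179.7° from the x-axis; with |MD| = 25.3, D = (-22.70, 23.93). ∠MDG = 35.1° gives DG at -34.80° from the x-axis; with |DG| = 8.1, G = (-16.05, 19.31). ∠DGT = 100.0° gives GT at 45.20° from the x-axis; with |GT| = 8.8, T = (-9.845, 25.55). ∠GTQ = 114.4° gives TQ at 110.8° from the x-axis; with |TQ| = 11.7, Q = (-14.00, 36.49). ∠TQH = 45.0° gives QH at -114.2° from the x-axis; with |QH| = 23.1, H = (-23.47, 15.42). Then |MH| = |H − M| = 27.47.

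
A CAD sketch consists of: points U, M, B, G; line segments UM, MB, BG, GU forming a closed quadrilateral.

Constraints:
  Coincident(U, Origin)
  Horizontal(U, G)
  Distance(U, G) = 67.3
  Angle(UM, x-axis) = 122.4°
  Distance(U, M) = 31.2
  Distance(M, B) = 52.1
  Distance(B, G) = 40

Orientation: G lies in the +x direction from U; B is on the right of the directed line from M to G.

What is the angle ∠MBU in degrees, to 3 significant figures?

29.2°

Checks: |MB| = 52.10 ✓; |BG| = 40.00 ✓.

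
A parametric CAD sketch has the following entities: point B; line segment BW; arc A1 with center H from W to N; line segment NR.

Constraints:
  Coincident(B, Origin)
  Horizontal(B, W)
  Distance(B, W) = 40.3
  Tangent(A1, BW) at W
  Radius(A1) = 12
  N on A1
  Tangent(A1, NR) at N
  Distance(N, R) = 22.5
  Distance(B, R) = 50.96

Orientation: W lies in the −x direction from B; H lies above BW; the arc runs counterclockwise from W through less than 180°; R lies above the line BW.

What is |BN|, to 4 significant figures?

32.62

B is at the origin; BW is horizontal with |BW| = 40.3 and W on the −x side, so W = (-40.30, 0.000). Since A1 is tangent to BW there, HW ⟂ BW, so H = W + (0, 12) = (-40.30, 12.00). Since HN ⟂ NR (tangency), |HR| = √(12.0² + 22.5²) = 25.50 regardless of where N sits on A1. So R lies on both circle(B, 50.96) and circle(H, 25.50); the above-BW intersection is R = (-35.08, 36.96). N is the foot of the tangent from R: N = (-28.78, 15.36).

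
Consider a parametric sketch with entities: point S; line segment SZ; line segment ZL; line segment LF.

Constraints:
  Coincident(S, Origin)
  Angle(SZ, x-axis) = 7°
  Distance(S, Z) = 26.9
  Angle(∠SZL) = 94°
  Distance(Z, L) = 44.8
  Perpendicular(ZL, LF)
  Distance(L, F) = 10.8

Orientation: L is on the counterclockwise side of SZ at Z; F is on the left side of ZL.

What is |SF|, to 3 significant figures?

49.4

∠SZL = 94.0°, so ZL runs at 7.0° + (180° − 94.0°) = 93.0° from the x-axis; with |ZL| = 44.8, L = Z + 44.8·(cos 93.0°, sin 93.0°) = (24.4, 48.0). ZL ⟂ LF; with |LF| = 10.8 on the left of ZL, F = L + 10.8·(-0.999, -0.0523) = (13.6, 47.5). Then |SF| = |F − S| = 49.4.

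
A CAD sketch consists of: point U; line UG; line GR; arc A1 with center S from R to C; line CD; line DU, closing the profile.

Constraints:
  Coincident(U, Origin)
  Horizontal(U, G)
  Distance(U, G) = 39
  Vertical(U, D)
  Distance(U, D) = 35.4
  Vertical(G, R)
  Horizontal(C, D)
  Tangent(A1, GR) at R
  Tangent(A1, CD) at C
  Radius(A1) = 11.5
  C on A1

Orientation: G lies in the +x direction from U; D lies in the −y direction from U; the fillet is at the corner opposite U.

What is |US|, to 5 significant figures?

36.434

U is at the origin; U and G share the same y with |UG| = 39.0 and G on the +x side, so G = (39.000, 0.0000). UD is vertical with |UD| = 35.4 and D on the −y side, so D = (0.0000, -35.400). The virtual corner opposite U is at (39.000, -35.400). The tangent condition forces SR to be normal to GR and A1 meets CD tangentially, so SC is at right angles to CD, with radius 11.5, so the center S sits 11.5 in from both sides at S = (27.500, -23.900). Then |US| = |S − U| = 36.434.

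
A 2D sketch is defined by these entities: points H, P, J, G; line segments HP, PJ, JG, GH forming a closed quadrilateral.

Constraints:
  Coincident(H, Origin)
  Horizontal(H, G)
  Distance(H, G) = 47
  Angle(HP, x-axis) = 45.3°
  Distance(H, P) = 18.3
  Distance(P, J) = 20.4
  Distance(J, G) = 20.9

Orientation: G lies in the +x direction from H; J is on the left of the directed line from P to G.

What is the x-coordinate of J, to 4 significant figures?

33.11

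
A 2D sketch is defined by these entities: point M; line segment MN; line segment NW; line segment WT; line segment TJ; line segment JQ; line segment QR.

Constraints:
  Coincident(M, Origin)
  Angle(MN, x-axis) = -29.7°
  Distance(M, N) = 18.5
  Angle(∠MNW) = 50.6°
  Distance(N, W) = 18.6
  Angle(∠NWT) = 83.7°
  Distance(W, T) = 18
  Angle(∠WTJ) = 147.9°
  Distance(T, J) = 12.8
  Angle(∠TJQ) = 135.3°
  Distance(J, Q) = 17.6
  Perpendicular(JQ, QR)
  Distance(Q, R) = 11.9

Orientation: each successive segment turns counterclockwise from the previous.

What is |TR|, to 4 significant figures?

26.85

∠TJQ = 135.3° gives JQ at -87.20° from the x-axis; with |JQ| = 17.6, Q = (-12.06, -22.90). JQ is perpendicular to QR, so QR runs at 2.800°; with |QR| = 11.9, R = (-0.1696, -22.32). Then |TR| = |R − T| = 26.85.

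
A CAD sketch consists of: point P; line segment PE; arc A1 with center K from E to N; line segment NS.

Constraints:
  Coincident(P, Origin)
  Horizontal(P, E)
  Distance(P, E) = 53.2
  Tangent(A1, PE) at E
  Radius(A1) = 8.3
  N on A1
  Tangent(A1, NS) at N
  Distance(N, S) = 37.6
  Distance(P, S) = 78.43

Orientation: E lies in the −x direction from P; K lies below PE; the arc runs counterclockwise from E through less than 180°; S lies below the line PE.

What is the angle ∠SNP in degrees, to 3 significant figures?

101°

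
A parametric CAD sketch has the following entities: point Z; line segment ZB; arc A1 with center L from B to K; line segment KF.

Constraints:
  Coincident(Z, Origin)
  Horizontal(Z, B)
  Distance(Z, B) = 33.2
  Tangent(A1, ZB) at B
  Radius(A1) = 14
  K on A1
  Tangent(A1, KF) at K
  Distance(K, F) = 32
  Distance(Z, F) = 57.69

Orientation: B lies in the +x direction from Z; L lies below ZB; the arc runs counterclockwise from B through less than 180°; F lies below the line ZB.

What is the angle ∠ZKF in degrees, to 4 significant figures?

152.6°

Z is at the origin; Z and B share the same y with |ZB| = 33.2 and B on the +x side, so B = (33.20, 0.000). A1 meets ZB tangentially, so LB is at right angles to ZB, so L = B + (0, -14) = (33.20, -14.00). Since LK ⟂ KF (tangency), |LF| = √(14.0² + 32.0²) = 34.93 regardless of where K sits on A1. So F lies on both circle(Z, 57.69) and circle(L, 34.93); the below-ZB intersection is F = (30.71, -48.84). K is the foot of the tangent from F: K = (20.01, -18.68).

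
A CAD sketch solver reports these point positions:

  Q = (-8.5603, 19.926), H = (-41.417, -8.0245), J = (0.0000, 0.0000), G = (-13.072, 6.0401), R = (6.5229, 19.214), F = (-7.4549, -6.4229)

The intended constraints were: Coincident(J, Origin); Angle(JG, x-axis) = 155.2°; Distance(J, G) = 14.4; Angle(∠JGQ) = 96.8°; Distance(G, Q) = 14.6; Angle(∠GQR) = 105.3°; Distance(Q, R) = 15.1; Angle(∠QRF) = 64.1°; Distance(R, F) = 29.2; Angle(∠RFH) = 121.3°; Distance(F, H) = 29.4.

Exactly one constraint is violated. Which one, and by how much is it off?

Distance(F, H) = 29.4 — off by 4.60.

J = (0.00, 0.00) ✓; JG at 155.2° ✓; |JG| = 14.40 ✓; ∠JGQ = 96.80° ✓; |GQ| = 14.60 ✓; ∠GQR = 105.3° ✓; |QR| = 15.10 ✓; ∠QRF = 64.10° ✓; |RF| = 29.20 ✓; ∠RFH = 121.3° ✓; |FH| = 34.00 ✗.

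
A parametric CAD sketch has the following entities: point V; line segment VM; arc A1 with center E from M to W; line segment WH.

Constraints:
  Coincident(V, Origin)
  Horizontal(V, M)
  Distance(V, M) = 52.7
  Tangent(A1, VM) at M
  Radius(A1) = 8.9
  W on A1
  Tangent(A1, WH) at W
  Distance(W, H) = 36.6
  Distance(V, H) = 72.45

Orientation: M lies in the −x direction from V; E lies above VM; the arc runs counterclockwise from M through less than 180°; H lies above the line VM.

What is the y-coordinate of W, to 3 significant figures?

11.7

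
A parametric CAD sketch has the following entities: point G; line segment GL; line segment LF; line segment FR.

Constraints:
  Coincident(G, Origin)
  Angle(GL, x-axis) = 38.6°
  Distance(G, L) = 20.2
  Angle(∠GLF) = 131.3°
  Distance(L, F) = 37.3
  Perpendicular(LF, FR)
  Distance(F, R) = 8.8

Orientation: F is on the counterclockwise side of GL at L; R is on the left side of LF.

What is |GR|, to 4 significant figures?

51.03

G is at the origin; GL runs at 38.6° with length 20.2, so L = 20.2·(cos 38.6°, sin 38.6°) = (15.79, 12.60). ∠GLF = 131.3°, so LF runs at 38.6° + (180° − 131.3°) = 87.30° from the x-axis; with |LF| = 37.3, F = L + 37.3·(cos 87.30°, sin 87.30°) = (17.54, 49.86). The perpendicularity gives FR at right angles to LF; with |FR| = 8.8 on the left of LF, R = F + 8.8·(-0.9989, 0.04711) = (8.754, 50.28). Then |GR| = |R − G| = 51.03.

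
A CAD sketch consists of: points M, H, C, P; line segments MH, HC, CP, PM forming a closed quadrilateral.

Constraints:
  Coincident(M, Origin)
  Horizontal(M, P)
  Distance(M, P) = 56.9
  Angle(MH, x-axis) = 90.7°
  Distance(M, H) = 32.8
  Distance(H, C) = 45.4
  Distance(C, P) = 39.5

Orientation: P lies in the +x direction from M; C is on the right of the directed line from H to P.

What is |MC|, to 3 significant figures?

20.2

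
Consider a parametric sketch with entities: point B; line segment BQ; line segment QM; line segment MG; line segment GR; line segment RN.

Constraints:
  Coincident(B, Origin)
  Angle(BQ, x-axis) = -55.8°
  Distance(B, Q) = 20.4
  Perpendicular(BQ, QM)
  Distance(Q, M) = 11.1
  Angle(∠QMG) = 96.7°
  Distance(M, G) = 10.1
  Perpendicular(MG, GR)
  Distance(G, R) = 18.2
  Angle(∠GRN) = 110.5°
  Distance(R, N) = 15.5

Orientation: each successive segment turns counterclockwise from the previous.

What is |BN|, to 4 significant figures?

25.52

B is at the origin; BQ runs at -55.8° with length 20.4, so Q = (11.47, -16.87). BQ is perpendicular to QM, so QM runs at 34.20°; with |QM| = 11.1, M = (20.65, -10.63). ∠QMG = 96.7° gives MG at 117.5° from the x-axis; with |MG| = 10.1, G = (15.98, -1.675). The perpendicularity gives GR at right angles to MG, so GR runs at -152.5°; with |GR| = 18.2, R = (-0.1602, -10.08). ∠GRN = 110.5° gives RN at -83.00° from the x-axis; with |RN| = 15.5, N = (1.729, -25.46). Then |BN| = |N − B| = 25.52.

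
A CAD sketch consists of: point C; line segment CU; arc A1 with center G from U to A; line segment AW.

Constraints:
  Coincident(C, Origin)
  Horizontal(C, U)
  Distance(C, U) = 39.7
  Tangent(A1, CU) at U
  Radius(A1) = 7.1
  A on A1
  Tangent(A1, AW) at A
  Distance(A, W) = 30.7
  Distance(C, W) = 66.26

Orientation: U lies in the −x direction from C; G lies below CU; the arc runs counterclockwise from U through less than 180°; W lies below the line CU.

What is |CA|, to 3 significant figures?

46.6

C is at the origin; C and U share the same y with |CU| = 39.7 and U on the −x side, so U = (-39.7, 0.00). The tangent condition forces GU to be normal to CU, so G = U + (0, -7.1) = (-39.7, -7.10). Since GA ⟂ AW (tangency), |GW| = √(7.1² + 30.7²) = 31.5 regardless of where A sits on A1. So W lies on both circle(C, 66.26) and circle(G, 31.5); the below-CU intersection is W = (-57.3, -33.2). A is the foot of the tangent from W: A = (-46.3, -4.55).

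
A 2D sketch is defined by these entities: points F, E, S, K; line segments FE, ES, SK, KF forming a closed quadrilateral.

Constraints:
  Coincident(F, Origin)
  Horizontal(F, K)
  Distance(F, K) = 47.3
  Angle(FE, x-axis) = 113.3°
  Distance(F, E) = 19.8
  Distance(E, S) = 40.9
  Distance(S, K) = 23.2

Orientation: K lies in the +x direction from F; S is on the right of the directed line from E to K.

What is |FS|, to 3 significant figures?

25.7

Checks: |ES| = 40.90 ✓; |SK| = 23.20 ✓.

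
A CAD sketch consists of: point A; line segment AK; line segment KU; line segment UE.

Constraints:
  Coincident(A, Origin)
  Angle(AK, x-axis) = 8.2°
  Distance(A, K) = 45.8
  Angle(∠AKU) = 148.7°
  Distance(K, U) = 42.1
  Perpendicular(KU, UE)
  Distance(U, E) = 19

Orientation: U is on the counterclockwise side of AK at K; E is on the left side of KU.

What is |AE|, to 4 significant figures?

81.38

A is at the origin; AK runs at 8.2° with length 45.8, so K = 45.8·(cos 8.2°, sin 8.2°) = (45.33, 6.532). ∠AKU = 148.7°, so KU runs at 8.2° + (180° − 148.7°) = 39.50° from the x-axis; with |KU| = 42.1, U = K + 42.1·(cos 39.50°, sin 39.50°) = (77.82, 33.31). KU ⟂ UE; with |UE| = 19.0 on the left of KU, E = U + 19.0·(-0.6361, 0.7716) = (65.73, 47.97). Then |AE| = |E − A| = 81.38.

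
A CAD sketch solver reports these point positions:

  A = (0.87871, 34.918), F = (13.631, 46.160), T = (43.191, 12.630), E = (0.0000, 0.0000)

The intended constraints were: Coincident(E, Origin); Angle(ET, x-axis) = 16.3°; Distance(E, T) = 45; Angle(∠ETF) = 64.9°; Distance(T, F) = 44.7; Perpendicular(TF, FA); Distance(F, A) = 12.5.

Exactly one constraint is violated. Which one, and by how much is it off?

Distance(F, A) = 12.5 — off by 4.50.

E = (0.00, 0.00) ✓; ET at 16.30° ✓; |ET| = 45.00 ✓; ∠ETF = 64.90° ✓; |TF| = 44.70 ✓; ∠(TF, FA) = 90.00° ✓; |FA| = 17.00 ✗.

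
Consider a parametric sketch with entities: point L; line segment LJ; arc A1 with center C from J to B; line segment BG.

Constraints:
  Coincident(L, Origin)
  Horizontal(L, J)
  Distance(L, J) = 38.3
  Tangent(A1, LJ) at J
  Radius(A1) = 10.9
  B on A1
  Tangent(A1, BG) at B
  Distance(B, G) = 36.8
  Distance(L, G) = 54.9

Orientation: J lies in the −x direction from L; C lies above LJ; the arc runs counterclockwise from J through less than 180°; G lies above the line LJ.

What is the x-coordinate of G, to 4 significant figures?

-27.26

L is at the origin; LJ is horizontal with |LJ| = 38.3 and J on the −x side, so J = (-38.30, 0.000). Since A1 is tangent to LJ there, CJ ⟂ LJ, so C = J + (0, 10.9) = (-38.30, 10.90). Since CB ⟂ BG (tangency), |CG| = √(10.9² + 36.8²) = 38.38 regardless of where B sits on A1. So G lies on both circle(L, 54.9) and circle(C, 38.38); the above-LJ intersection is G = (-27.26, 47.66). B is the foot of the tangent from G: B = (-27.40, 10.86).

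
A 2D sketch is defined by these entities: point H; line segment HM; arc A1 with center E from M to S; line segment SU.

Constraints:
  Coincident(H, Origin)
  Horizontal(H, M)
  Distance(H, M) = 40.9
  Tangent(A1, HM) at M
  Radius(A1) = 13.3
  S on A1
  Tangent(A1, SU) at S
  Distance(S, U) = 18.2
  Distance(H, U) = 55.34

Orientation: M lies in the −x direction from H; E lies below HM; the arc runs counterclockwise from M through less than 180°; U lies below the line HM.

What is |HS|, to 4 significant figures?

55.97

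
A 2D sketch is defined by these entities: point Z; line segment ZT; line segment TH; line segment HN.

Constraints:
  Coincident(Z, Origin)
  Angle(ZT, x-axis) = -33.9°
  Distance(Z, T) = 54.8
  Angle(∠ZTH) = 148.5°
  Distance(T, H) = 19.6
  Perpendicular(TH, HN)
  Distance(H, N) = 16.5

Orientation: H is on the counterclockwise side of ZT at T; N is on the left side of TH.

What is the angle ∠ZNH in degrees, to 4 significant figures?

100.4°

Z is at the origin; ZT runs at -33.9° with length 54.8, so T = 54.8·(cos -33.9°, sin -33.9°) = (45.48, -30.56). ∠ZTH = 148.5°, so TH runs at -33.9° + (180° − 148.5°) = -2.400° from the x-axis; with |TH| = 19.6, H = T + 19.6·(cos -2.400°, sin -2.400°) = (65.07, -31.39). TH is perpendicular to HN; with |HN| = 16.5 on the left of TH, N = H + 16.5·(0.04188, 0.9991) = (65.76, -14.90). Then cos ∠ZNH = NZ·NH / (|NZ||NH|), giving 100.4°.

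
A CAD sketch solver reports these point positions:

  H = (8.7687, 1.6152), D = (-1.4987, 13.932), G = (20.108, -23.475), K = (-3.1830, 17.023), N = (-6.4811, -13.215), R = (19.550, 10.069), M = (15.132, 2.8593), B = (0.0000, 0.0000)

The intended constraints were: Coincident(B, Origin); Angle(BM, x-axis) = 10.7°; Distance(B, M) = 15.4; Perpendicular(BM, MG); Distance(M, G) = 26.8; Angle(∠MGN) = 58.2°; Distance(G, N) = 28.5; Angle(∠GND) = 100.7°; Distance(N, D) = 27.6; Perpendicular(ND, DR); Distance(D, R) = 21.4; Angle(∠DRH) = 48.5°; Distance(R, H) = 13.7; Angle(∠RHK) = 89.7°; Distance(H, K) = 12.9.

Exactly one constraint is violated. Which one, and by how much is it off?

Distance(H, K) = 12.9 — off by 6.60.

B = (0.00, 0.00) ✓; BM at 10.70° ✓; |BM| = 15.40 ✓; ∠(BM, MG) = 90.00° ✓; |MG| = 26.80 ✓; ∠MGN = 58.20° ✓; |GN| = 28.50 ✓; ∠GND = 100.7° ✓; |ND| = 27.60 ✓; ∠(ND, DR) = 90.00° ✓; |DR| = 21.40 ✓; ∠DRH = 48.50° ✓; |RH| = 13.70 ✓; ∠RHK = 89.70° ✓; |HK| = 19.50 ✗.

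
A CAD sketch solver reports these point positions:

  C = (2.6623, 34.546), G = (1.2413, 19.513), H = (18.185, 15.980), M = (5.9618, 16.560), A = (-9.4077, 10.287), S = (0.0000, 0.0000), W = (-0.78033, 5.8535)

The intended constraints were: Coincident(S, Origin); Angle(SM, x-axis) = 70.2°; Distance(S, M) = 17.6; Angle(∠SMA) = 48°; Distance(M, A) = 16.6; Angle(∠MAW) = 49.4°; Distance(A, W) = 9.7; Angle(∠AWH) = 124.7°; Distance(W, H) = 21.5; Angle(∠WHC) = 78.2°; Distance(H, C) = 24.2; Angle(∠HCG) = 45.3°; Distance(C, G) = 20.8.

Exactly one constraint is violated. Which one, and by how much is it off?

Distance(C, G) = 20.8 — off by 5.70.

S = (0.00, 0.00) ✓; SM at 70.20° ✓; |SM| = 17.60 ✓; ∠SMA = 48.00° ✓; |MA| = 16.60 ✓; ∠MAW = 49.40° ✓; |AW| = 9.700 ✓; ∠AWH = 124.7° ✓; |WH| = 21.50 ✓; ∠WHC = 78.20° ✓; |HC| = 24.20 ✓; ∠HCG = 45.30° ✓; |CG| = 15.10 ✗.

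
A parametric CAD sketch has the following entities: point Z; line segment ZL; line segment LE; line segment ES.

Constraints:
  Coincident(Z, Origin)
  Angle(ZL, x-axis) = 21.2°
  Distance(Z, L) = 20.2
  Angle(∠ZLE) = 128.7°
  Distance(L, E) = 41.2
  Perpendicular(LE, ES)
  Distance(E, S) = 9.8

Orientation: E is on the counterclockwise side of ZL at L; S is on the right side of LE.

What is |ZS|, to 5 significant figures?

59.592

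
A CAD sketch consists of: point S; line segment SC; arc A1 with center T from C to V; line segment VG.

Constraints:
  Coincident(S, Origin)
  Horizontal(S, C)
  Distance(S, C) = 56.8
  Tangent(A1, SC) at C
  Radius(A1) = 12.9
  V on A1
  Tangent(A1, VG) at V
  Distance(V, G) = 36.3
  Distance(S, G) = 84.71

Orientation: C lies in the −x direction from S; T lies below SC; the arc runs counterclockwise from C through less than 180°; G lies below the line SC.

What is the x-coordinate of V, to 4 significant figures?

-69.70

Checks: |TV| = 12.90 ✓; ∠(TV, VG) = 90.00° ✓; |VG| = 36.30 ✓; |SG| = 84.71 ✓.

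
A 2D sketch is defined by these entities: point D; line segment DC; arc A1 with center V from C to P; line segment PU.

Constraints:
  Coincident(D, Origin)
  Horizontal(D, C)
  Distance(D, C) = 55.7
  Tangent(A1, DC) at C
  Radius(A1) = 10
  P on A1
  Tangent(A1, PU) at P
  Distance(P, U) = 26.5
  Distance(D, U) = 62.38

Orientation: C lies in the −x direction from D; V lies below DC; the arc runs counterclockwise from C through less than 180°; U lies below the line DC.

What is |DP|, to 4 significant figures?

65.93

D is at the origin; D and C share the same y with |DC| = 55.7 and C on the −x side, so C = (-55.70, 0.000). The tangent condition forces VC to be normal to DC, so V = C + (0, -10) = (-55.70, -10.00). Since VP ⟂ PU (tangency), |VU| = √(10.0² + 26.5²) = 28.32 regardless of where P sits on A1. So U lies on both circle(D, 62.38) and circle(V, 28.32); the below-DC intersection is U = (-49.71, -37.68). P is the foot of the tangent from U: P = (-64.10, -15.43).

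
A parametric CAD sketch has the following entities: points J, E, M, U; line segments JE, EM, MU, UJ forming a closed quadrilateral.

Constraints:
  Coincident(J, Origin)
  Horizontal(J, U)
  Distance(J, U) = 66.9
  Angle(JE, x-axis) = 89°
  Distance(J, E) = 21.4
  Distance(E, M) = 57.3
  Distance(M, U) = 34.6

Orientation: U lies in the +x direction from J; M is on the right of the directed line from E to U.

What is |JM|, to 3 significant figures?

44.4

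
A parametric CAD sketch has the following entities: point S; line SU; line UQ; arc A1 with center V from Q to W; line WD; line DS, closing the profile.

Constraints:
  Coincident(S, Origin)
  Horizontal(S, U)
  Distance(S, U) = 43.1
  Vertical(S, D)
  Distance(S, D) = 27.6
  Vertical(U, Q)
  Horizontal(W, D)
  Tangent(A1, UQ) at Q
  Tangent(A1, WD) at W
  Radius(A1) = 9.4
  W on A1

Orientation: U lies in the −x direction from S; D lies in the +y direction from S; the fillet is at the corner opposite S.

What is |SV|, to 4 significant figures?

38.30

S and D share the same x with |SD| = 27.6 and D on the +y side, so D = (0.000, 27.60). The virtual corner opposite S is at (-43.10, 27.60). A1 meets UQ tangentially, so VQ is at right angles to UQ and the tangent condition forces VW to be normal to WD, with radius 9.4, so the center V sits 9.4 in from both sides at V = (-33.70, 18.20). Then |SV| = |V − S| = 38.30.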